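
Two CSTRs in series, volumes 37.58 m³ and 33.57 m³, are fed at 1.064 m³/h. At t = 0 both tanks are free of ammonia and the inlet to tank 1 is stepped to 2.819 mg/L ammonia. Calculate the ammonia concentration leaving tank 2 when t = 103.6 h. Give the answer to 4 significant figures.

Time constants: τᵢ = Vᵢ/Q for each well-mixed tank.
τ₁ = 37.58/1.064 = 35.3195 h; τ₂ = 33.57/1.064 = 31.5508 h.
Tank 1: C₁ = C_in(1 − e^(−t/τ₁)). Tank 2 (τ₁ ≠ τ₂): C₂ = C_in[1 − (τ₁ e^(−t/τ₁) − τ₂ e^(−t/τ₂))/(τ₁ − τ₂)].
At t = 103.6: e^(−t/τ₁) = 0.0532254, e^(−t/τ₂) = 0.0374931.
C₂ = 2.819·[1 − (35.3195·0.0532254 − 31.5508·0.0374931)/(3.76880)] = 2.819·0.815071 = 2.29768 mg/L.

2.298 mg/L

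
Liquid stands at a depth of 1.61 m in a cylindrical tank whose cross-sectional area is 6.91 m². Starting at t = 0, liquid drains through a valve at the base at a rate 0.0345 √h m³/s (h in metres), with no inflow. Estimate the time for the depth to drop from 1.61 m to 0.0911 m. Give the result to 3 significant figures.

Unsteady balance on liquid volume: A dh/dt = −0.0345 √h.
∫ h^(−1/2) dh = −(0.0345/A) ∫ dt, giving 2√h = 2√h₀ − (0.0345/A) t.
t = 2A(√h₀ − √h)/0.0345 = 2·6.91·(√1.61 − √0.0911)/0.0345
  = 13.820 × (1.2689 − 0.30183) / 0.0345 = 387.37 s.

387 s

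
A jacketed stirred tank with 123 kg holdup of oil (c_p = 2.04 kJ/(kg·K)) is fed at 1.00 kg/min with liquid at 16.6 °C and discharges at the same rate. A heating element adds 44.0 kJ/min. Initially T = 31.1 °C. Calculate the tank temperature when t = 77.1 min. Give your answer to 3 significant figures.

First-law balance (no shaft work): M c_p dT/dt = ṁ c_p (T_in − T) + 44.0.
Rearrange: dT/dt = (T_ss − T)/τ with τ = M/ṁ = 123.00 min and T_ss = T_in + Q̇/(ṁ c_p) = 38.169 °C.
Solution: T(t) = T_ss + (T₀ − T_ss) e^(−t/τ).
T(77.1) = 38.169 + (-7.0686)·e^(−77.1/123.00) = 38.169 + (-7.0686)·0.53428 = 34.392 °C.

34.4 °C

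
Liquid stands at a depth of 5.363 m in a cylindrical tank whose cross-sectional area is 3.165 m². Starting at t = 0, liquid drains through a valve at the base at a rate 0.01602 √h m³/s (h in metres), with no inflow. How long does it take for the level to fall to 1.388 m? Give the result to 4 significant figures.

449.5 s

With no inflow, A dh/dt = −0.01602 √h.
Separate and integrate: 2(√h − √h₀) = −(0.01602/A) t.
t = 2A(√h₀ − √h)/0.01602 = 2·3.165·(√5.363 − √1.388)/0.01602
  = 6.33000 × (2.31582 − 1.17813) / 0.01602 = 449.533 s.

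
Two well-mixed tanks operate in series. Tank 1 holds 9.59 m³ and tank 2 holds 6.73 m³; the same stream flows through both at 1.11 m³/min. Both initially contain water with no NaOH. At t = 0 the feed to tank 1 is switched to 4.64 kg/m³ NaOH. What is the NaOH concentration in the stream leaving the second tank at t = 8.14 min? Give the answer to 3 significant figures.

1.43 kg/m³

Species balance on tank i: dCᵢ/dt = (Cᵢ₋₁ − Cᵢ)/τᵢ with τᵢ = Vᵢ/Q.
τ₁ = 9.59/1.11 = 8.6396 min; τ₂ = 6.73/1.11 = 6.0631 min.
Tank 1: C₁ = C_in(1 − e^(−t/τ₁)). Tank 2 (τ₁ ≠ τ₂): C₂ = C_in[1 − (τ₁ e^(−t/τ₁) − τ₂ e^(−t/τ₂))/(τ₁ − τ₂)].
At t = 8.14: e^(−t/τ₁) = 0.38978, e^(−t/τ₂) = 0.26118.
C₂ = 4.64·[1 − (8.6396·0.38978 − 6.0631·0.26118)/(2.5766)] = 4.64·0.30759 = 1.4272 kg/m³.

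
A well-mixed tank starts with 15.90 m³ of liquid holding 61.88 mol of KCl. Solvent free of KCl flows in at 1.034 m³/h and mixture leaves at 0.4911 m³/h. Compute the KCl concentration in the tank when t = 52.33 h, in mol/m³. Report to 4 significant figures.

Total volume: dV/dt = Q_in − Q_out = 0.542900 m³/h, so V(t) = 15.90 + 0.542900 t and V(52.33) = 44.3100 m³.
Species balance (pure solvent in): dm/dt = −Q_out · m/V(t).
Separate: dm/m = −Q_out dt/V(t) ⇒ ln(m/m₀) = −(Q_out/(Q_in−Q_out)) ln(V/V₀).
m = m₀ (V₀/V)^(Q_out/(Q_in−Q_out)) = 61.88 × (15.90/44.3100)^(0.904586) = 24.4858 mol.
C = m/V = 24.4858/44.3100 = 0.552604 mol/m³.

0.5526 mol/m³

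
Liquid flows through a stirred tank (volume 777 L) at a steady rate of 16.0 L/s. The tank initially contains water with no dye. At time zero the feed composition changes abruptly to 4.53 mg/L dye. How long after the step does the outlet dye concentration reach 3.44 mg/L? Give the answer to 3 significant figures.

69.2 s

Species balance: V dC/dt = Q(C_in − C) ⇒ τ = V/Q = 48.562 s.
C(t) = C_in + (C₀ − C_in) e^(−t/τ). Set C = 3.44 and solve for t:
e^(−t/τ) = (C − C_in)/(C₀ − C_in) = (3.44 − 4.53)/(0 − 4.53) = 0.24062
t = −τ ln(…) = 48.562 × 1.4245 = 69.179 s.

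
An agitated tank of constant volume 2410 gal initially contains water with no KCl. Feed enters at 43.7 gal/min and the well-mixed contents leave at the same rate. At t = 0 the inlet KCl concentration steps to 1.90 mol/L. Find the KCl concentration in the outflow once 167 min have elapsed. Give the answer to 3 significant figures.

Unsteady species balance (constant V, well mixed): V dC/dt = Q(C_in − C).
Time constant τ = V/Q = 2410/43.7 = 55.149 min.
Integrating: C(t) = C_in + (C₀ − C_in) e^(−t/τ).
C(167) = 1.90 + (0 − 1.90)·e^(−167/55.149) = 1.90 + (-1.9000)·0.048404 = 1.8080 mol/L.

1.81 mol/L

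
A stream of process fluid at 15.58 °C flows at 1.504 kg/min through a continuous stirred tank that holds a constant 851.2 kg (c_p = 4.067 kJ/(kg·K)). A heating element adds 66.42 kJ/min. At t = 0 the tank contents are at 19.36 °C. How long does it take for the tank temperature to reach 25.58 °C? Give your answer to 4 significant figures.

Unsteady energy balance on the tank contents: M c_p dT/dt = ṁ c_p (T_in − T) + 66.42.
τ = M/ṁ = 565.957 min; T_ss = T_in + Q̇/(ṁ c_p) = 26.4387 °C.
T(t) = T_ss + (T₀ − T_ss) e^(−t/τ). Set T = 25.58:
e^(−t/τ) = (25.58 − 26.4387)/(19.36 − 26.4387) = 0.121305
t = −565.957 · ln(0.121305) = 1193.86 min.

1194 min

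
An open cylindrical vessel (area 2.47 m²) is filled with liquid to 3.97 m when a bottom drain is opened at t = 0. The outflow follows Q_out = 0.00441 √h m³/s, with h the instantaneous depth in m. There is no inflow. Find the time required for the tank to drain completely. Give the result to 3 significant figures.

2230 s

A dh/dt = −Q_out = −0.00441 √h.
Separate and integrate: 2(√h − √h₀) = −(0.00441/A) t.
Tank is empty when √h = 0: t_empty = 2A√h₀/0.00441.
t_empty = 2·2.47·√3.97/0.00441 = 4.9400·1.9925/0.00441 = 2231.9 s.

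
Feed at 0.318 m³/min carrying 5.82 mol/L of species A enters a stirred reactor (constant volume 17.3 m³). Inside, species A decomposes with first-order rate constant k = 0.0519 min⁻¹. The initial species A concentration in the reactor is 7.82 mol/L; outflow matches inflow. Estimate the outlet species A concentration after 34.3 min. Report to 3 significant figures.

Accumulation = in − out − consumed: V dC/dt = Q C_in − Q C − k V C.
dC/dt = (Q/V) C_in − (Q/V + k) C; effective rate a = Q/V + k = 0.018382 + 0.0519 = 0.070282 min⁻¹.
C_ss = Q C_in/(Q + kV) = 1.5222 mol/L; C(t) = C_ss + (C₀ − C_ss) e^(−a t).
C(34.3) = 1.5222 + (6.2978)·e^(−0.070282·34.3) = 1.5222 + (6.2978)·0.089756 = 2.0874 mol/L.

2.09 mol/L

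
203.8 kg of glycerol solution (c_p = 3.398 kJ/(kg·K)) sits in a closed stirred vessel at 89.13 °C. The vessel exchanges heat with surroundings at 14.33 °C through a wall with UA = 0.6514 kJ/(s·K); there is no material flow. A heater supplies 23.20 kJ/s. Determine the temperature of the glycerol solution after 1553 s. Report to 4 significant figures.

59.04 °C

M c_p dT/dt = −UA(T − T_amb) + Q̇.
dT/dt = (T_ss − T)/τ with T_ss = T_amb + Q̇/UA = 14.33 + 23.20/0.6514 = 49.9456 °C, τ = M c_p/UA = 203.8·3.398/0.6514 = 1063.11 s.
This is linear first-order; T(t) = T_ss + (T₀ − T_ss) e^(−t/τ).
T(1553) = 49.9456 + (39.1844)·0.232050 = 59.0383 °C.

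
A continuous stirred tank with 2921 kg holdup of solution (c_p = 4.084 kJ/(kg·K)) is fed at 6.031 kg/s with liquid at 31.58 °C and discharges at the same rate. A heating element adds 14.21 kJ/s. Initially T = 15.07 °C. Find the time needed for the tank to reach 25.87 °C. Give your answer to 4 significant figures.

M c_p dT/dt = ṁ c_p (T_in − T) + Q̇.
τ = M/ṁ = 484.331 s; T_ss = T_in + Q̇/(ṁ c_p) = 32.1569 °C.
T(t) = T_ss + (T₀ − T_ss) e^(−t/τ). Set T = 25.87:
e^(−t/τ) = (25.87 − 32.1569)/(15.07 − 32.1569) = 0.367938
t = −484.331 · ln(0.367938) = 484.254 s.

484.3 s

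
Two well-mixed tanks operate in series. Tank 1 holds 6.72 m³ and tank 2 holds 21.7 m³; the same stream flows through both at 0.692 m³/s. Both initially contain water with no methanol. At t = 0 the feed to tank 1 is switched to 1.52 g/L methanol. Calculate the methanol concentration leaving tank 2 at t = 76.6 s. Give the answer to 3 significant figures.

Species balance on tank i: dCᵢ/dt = (Cᵢ₋₁ − Cᵢ)/τᵢ with τᵢ = Vᵢ/Q.
τ₁ = 6.72/0.692 = 9.7110 s; τ₂ = 21.7/0.692 = 31.358 s.
Solving the cascade with C₁(0)=C₂(0)=0 gives C₂(t) = C_in[1 − (τ₁ e^(−t/τ₁) − τ₂ e^(−t/τ₂))/(τ₁ − τ₂)].
At t = 76.6: e^(−t/τ₁) = 0.00037523, e^(−t/τ₂) = 0.086923.
C₂ = 1.52·[1 − (9.7110·0.00037523 − 31.358·0.086923)/(-21.647)] = 1.52·0.87425 = 1.3289 g/L.

1.33 g/L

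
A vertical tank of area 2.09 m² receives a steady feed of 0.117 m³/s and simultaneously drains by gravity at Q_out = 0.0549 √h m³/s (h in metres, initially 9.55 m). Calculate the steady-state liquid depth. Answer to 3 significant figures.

Level balance: A dh/dt = 0.117 − 0.0549 √h. Setting dh/dt = 0:
Q_in = 0.0549 √h_ss ⇒ √h_ss = 0.117/0.0549 = 2.1311.
h_ss = 2.1311² = 4.5418 m. (Since h₀ = 9.55 m > h_ss, the level will fall toward this value.)

4.54 m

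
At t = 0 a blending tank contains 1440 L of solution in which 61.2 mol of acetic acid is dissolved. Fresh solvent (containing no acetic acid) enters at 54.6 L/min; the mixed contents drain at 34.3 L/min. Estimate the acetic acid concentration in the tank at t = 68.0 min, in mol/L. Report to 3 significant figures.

Let m(t) be the amount of acetic acid. Volume: V(t) = V₀ + (Q_in − Q_out) t = 1440 + 20.300 t; V(68.0) = 2820.4 L.
Solute balance: dm/dt = 0 − Q_out C = −Q_out m/V(t).
dm/m = −Q_out dt/(V₀ + 20.300 t); integrating gives ln(m/m₀) = −(Q_out/(Q_in−Q_out)) ln(V/V₀).
m = m₀ (V₀/V)^(Q_out/(Q_in−Q_out)) = 61.2 × (1440/2820.4)^(1.6897) = 19.654 mol.
C = m/V = 19.654/2820.4 = 0.0069687 mol/L.

0.00697 mol/L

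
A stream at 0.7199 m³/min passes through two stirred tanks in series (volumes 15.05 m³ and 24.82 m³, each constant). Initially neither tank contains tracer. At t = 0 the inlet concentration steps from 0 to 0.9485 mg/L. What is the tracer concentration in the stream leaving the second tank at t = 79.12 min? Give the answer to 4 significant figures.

0.7389 mg/L

Each tank obeys Vᵢ dCᵢ/dt = Q(Cᵢ₋₁ − Cᵢ), so τᵢ = Vᵢ/Q.
τ₁ = 15.05/0.7199 = 20.9057 min; τ₂ = 24.82/0.7199 = 34.4770 min.
Solving the cascade with C₁(0)=C₂(0)=0 gives C₂(t) = C_in[1 − (τ₁ e^(−t/τ₁) − τ₂ e^(−t/τ₂))/(τ₁ − τ₂)].
At t = 79.12: e^(−t/τ₁) = 0.0227176, e^(−t/τ₂) = 0.100775.
C₂ = 0.9485·[1 − (20.9057·0.0227176 − 34.4770·0.100775)/(-13.5713)] = 0.9485·0.778982 = 0.738865 mg/L.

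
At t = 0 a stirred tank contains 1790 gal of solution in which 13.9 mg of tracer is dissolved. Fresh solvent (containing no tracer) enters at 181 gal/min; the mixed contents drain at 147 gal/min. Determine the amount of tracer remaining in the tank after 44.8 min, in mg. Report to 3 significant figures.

0.970 mg

Total volume: dV/dt = Q_in − Q_out = 34.000 gal/min, so V(t) = 1790 + 34.000 t and V(44.8) = 3313.2 gal.
No tracer enters, so dm/dt = −Q_out · (m/V).
dm/m = −Q_out dt/(V₀ + 34.000 t); integrating gives ln(m/m₀) = −(Q_out/(Q_in−Q_out)) ln(V/V₀).
m = m₀ (V₀/V)^(Q_out/(Q_in−Q_out)) = 13.9 × (1790/3313.2)^(4.3235) = 0.97035 mg.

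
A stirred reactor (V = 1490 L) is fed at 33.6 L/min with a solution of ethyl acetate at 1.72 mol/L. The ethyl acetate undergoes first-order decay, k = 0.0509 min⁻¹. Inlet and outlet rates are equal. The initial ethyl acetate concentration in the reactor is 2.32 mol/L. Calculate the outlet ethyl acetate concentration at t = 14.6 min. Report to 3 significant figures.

1.14 mol/L

Species balance: V dC/dt = Q C_in − Q C − k V C.
dC/dt = (Q/V) C_in − (Q/V + k) C; effective rate a = Q/V + k = 0.022550 + 0.0509 = 0.073450 min⁻¹.
C_ss = Q C_in/(Q + kV) = 0.52807 mol/L; C(t) = C_ss + (C₀ − C_ss) e^(−a t).
C(14.6) = 0.52807 + (1.7919)·e^(−0.073450·14.6) = 0.52807 + (1.7919)·0.34219 = 1.1413 mol/L.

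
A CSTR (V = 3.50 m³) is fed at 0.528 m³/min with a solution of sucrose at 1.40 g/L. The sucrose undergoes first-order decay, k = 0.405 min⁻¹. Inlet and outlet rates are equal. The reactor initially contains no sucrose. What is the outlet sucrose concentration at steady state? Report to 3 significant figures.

Accumulation = in − out − consumed: V dC/dt = Q C_in − Q C − k V C.
Steady state (dC/dt = 0): C_ss = Q C_in/(Q + kV) = C_in/(1 + kV/Q).
C_ss = 0.528·1.40/(0.528 + 0.405·3.50) = 0.73920/1.9455 = 0.37995 g/L.

0.380 g/L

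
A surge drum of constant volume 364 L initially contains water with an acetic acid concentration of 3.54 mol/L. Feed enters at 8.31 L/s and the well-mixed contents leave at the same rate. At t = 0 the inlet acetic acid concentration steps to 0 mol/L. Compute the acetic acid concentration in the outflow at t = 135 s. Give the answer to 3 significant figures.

Mass balance on the solute (V constant): V dC/dt = Q(C_in − C).
Time constant τ = V/Q = 364/8.31 = 43.803 s.
Integrating: C(t) = C_in + (C₀ − C_in) e^(−t/τ).
C(135) = 0 + (3.54 − 0)·e^(−135/43.803) = 0 + (3.5400)·0.045867 = 0.16237 mol/L.

0.162 mol/L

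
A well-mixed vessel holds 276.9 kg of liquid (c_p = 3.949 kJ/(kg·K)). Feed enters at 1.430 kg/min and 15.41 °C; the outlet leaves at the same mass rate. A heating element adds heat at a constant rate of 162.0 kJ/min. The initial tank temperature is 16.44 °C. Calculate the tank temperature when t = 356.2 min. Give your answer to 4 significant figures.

Energy balance: M c_p dT/dt = ṁ c_p (T_in − T) + 162.0.
Rearrange: dT/dt = (T_ss − T)/τ with τ = M/ṁ = 193.636 min and T_ss = T_in + Q̇/(ṁ c_p) = 44.0974 °C.
T approaches T_ss exponentially: T(t) = T_ss + (T₀ − T_ss) e^(−t/τ).
T(356.2) = 44.0974 + (-27.6574)·e^(−356.2/193.636) = 44.0974 + (-27.6574)·0.158892 = 39.7029 °C.

39.70 °C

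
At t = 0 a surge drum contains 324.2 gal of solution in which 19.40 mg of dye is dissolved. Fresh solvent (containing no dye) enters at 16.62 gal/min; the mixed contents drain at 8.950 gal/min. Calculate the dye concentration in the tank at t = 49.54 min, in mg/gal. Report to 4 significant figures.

Total volume: dV/dt = Q_in − Q_out = 7.67000 gal/min, so V(t) = 324.2 + 7.67000 t and V(49.54) = 704.172 gal.
Solute balance: dm/dt = 0 − Q_out C = −Q_out m/V(t).
Separate: dm/m = −Q_out dt/V(t) ⇒ ln(m/m₀) = −(Q_out/(Q_in−Q_out)) ln(V/V₀).
m = m₀ (V₀/V)^(Q_out/(Q_in−Q_out)) = 19.40 × (324.2/704.172)^(1.16688) = 7.84727 mg.
C = m/V = 7.84727/704.172 = 0.0111440 mg/gal.

0.01114 mg/gal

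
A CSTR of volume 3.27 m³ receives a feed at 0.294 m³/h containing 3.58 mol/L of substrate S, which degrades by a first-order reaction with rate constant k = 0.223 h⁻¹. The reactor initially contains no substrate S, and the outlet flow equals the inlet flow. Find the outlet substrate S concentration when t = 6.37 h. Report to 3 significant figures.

Species balance: V dC/dt = Q C_in − Q C − k V C.
This is linear with rate a = Q/V + k = 0.31291 h⁻¹.
C_ss = Q C_in/(Q + kV) = 1.0286 mol/L; C(t) = C_ss + (C₀ − C_ss) e^(−a t).
C(6.37) = 1.0286 + (-1.0286)·e^(−0.31291·6.37) = 1.0286 + (-1.0286)·0.13626 = 0.88849 mol/L.

0.888 mol/L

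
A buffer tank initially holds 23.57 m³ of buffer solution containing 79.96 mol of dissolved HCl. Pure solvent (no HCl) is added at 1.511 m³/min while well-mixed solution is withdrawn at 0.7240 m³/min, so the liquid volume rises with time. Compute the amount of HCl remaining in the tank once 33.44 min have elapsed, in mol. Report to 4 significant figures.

40.12 mol

Total volume: dV/dt = Q_in − Q_out = 0.787000 m³/min, so V(t) = 23.57 + 0.787000 t and V(33.44) = 49.8873 m³.
No HCl enters, so dm/dt = −Q_out · (m/V).
Separate: dm/m = −Q_out dt/V(t) ⇒ ln(m/m₀) = −(Q_out/(Q_in−Q_out)) ln(V/V₀).
m = m₀ (V₀/V)^(Q_out/(Q_in−Q_out)) = 79.96 × (23.57/49.8873)^(0.919949) = 40.1153 mol.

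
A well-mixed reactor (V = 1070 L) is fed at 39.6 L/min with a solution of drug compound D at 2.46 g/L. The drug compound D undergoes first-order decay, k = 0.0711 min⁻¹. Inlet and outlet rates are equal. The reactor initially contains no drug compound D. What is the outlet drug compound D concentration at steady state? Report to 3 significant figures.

Species balance: V dC/dt = Q C_in − Q C − k V C.
At steady state: 0 = Q C_in − (Q + kV) C_ss, so C_ss = Q C_in/(Q + kV).
C_ss = 39.6·2.46/(39.6 + 0.0711·1070) = 97.416/115.68 = 0.84214 g/L.

0.842 g/L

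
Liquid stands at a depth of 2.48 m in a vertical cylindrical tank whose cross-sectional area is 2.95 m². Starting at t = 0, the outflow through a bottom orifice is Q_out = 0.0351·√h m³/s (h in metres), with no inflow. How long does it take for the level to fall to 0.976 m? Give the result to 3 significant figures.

A dh/dt = −Q_out = −0.0351 √h.
This is separable: 2 d(√h)/dt = −0.0351/A, so √h = √h₀ − (0.0351/(2A)) t.
t = 2A(√h₀ − √h)/0.0351 = 2·2.95·(√2.48 − √0.976)/0.0351
  = 5.9000 × (1.5748 − 0.98793) / 0.0351 = 98.648 s.

98.6 s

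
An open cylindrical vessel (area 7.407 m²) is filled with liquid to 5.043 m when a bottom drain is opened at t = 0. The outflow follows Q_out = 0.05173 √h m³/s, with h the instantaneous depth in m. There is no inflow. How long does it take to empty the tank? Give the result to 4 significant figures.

With no inflow, A dh/dt = −0.05173 √h.
Separate and integrate: 2(√h − √h₀) = −(0.05173/A) t.
Set h = 0: 2√h₀ = (0.05173/A) t_empty ⇒ t_empty = 2A√h₀/0.05173.
t_empty = 2·7.407·√5.043/0.05173 = 14.8140·2.24566/0.05173 = 643.094 s.

643.1 s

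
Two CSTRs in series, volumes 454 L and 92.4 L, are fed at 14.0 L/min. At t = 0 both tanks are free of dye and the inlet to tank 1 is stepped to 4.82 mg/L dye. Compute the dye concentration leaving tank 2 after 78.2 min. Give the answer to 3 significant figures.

Time constants: τᵢ = Vᵢ/Q for each well-mixed tank.
τ₁ = 454/14.0 = 32.429 min; τ₂ = 92.4/14.0 = 6.6000 min.
Tank 1: C₁ = C_in(1 − e^(−t/τ₁)). Tank 2 (τ₁ ≠ τ₂): C₂ = C_in[1 − (τ₁ e^(−t/τ₁) − τ₂ e^(−t/τ₂))/(τ₁ − τ₂)].
At t = 78.2: e^(−t/τ₁) = 0.089685, e^(−t/τ₂) = 7.1494e-06.
C₂ = 4.82·[1 − (32.429·0.089685 − 6.6000·7.1494e-06)/(25.829)] = 4.82·0.88740 = 4.2773 mg/L.

4.28 mg/L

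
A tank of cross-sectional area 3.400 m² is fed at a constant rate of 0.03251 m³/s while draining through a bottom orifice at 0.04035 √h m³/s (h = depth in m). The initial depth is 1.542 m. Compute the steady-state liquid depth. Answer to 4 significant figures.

Accumulation of liquid (constant cross-section A): A dh/dt = Q_in − 0.04035 √h. At steady state dh/dt = 0:
Q_in = 0.04035 √h_ss ⇒ √h_ss = 0.03251/0.04035 = 0.805700.
h_ss = 0.805700² = 0.649153 m. (Since h₀ = 1.542 m > h_ss, the level will fall toward this value.)

0.6492 m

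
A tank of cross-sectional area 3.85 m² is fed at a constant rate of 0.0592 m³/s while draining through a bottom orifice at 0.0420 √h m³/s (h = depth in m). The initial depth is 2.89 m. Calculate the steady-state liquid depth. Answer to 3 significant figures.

1.99 m

Mass balance (ρ constant): A dh/dt = Q_in − 0.0420 √h. At steady state dh/dt = 0:
Q_in = 0.0420 √h_ss ⇒ √h_ss = 0.0592/0.0420 = 1.4095.
h_ss = 1.4095² = 1.9868 m. (Since h₀ = 2.89 m > h_ss, the level will fall toward this value.)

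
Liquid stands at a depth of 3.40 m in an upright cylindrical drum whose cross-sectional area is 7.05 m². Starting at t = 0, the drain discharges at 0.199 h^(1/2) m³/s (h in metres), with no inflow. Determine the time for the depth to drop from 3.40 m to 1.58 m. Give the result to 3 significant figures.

A dh/dt = −Q_out = −0.199 √h.
Separate and integrate: 2(√h − √h₀) = −(0.199/A) t.
t = 2A(√h₀ − √h)/0.199 = 2·7.05·(√3.40 − √1.58)/0.199
  = 14.100 × (1.8439 − 1.2570) / 0.199 = 41.586 s.

41.6 s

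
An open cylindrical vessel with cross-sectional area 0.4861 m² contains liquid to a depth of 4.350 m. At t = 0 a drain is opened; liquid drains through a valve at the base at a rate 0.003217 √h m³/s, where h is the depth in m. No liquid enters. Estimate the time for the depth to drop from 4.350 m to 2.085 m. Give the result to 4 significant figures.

Mass balance (ρ constant): A dh/dt = −0.003217 √h.
This is separable: 2 d(√h)/dt = −0.003217/A, so √h = √h₀ − (0.003217/(2A)) t.
t = 2A(√h₀ − √h)/0.003217 = 2·0.4861·(√4.350 − √2.085)/0.003217
  = 0.972200 × (2.08567 − 1.44395) / 0.003217 = 193.930 s.

193.9 s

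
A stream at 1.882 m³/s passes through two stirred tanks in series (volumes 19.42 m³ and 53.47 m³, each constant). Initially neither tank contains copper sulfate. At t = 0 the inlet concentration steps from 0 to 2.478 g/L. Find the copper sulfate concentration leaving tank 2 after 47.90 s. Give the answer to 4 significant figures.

1.771 g/L

Time constants: τᵢ = Vᵢ/Q for each well-mixed tank.
τ₁ = 19.42/1.882 = 10.3188 s; τ₂ = 53.47/1.882 = 28.4113 s.
Solving the cascade with C₁(0)=C₂(0)=0 gives C₂(t) = C_in[1 − (τ₁ e^(−t/τ₁) − τ₂ e^(−t/τ₂))/(τ₁ − τ₂)].
At t = 47.90: e^(−t/τ₁) = 0.00963832, e^(−t/τ₂) = 0.185268.
C₂ = 2.478·[1 − (10.3188·0.00963832 − 28.4113·0.185268)/(-18.0925)] = 2.478·0.714564 = 1.77069 g/L.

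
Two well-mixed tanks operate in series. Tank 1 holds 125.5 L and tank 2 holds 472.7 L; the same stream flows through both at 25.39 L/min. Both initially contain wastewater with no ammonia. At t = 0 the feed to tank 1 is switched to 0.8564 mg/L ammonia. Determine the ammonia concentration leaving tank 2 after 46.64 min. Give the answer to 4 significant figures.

0.7612 mg/L

Time constants: τᵢ = Vᵢ/Q for each well-mixed tank.
τ₁ = 125.5/25.39 = 4.94289 min; τ₂ = 472.7/25.39 = 18.6176 min.
Tank 1: C₁ = C_in(1 − e^(−t/τ₁)). Tank 2 (τ₁ ≠ τ₂): C₂ = C_in[1 − (τ₁ e^(−t/τ₁) − τ₂ e^(−t/τ₂))/(τ₁ − τ₂)].
At t = 46.64: e^(−t/τ₁) = 7.98170e-05, e^(−t/τ₂) = 0.0816625.
C₂ = 0.8564·[1 − (4.94289·7.98170e-05 − 18.6176·0.0816625)/(-13.6747)] = 0.8564·0.888848 = 0.761210 mg/L.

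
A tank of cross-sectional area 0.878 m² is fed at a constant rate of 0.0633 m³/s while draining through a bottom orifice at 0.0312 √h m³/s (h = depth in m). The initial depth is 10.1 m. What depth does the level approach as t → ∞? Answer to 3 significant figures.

4.12 m

Level balance: A dh/dt = 0.0633 − 0.0312 √h. Setting dh/dt = 0:
Q_in = 0.0312 √h_ss ⇒ √h_ss = 0.0633/0.0312 = 2.0288.
h_ss = 2.0288² = 4.1162 m. (Since h₀ = 10.1 m > h_ss, the level will fall toward this value.)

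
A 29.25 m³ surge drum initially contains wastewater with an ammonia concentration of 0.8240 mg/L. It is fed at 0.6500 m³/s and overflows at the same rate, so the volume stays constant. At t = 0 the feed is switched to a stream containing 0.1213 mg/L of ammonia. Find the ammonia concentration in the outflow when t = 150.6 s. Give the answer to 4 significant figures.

0.1460 mg/L

Species balance on the tank: V dC/dt = Q(C_in − C).
Time constant τ = V/Q = 29.25/0.6500 = 45.0000 s.
This is linear first-order; C(t) = C_in + (C₀ − C_in) e^(−t/τ).
C(150.6) = 0.1213 + (0.8240 − 0.1213)·e^(−150.6/45.0000) = 0.1213 + (0.702700)·0.0352015 = 0.146036 mg/L.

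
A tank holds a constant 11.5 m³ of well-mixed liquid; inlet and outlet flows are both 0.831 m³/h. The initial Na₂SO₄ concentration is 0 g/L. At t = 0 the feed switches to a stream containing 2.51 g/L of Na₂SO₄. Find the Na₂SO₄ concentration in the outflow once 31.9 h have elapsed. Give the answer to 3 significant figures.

Mass balance on the solute (V constant): V dC/dt = Q(C_in − C).
Time constant τ = V/Q = 11.5/0.831 = 13.839 h.
Solution: C(t) = C_in + (C₀ − C_in) e^(−t/τ).
C(31.9) = 2.51 + (0 − 2.51)·e^(−31.9/13.839) = 2.51 + (-2.5100)·0.099747 = 2.2596 g/L.

2.26 g/L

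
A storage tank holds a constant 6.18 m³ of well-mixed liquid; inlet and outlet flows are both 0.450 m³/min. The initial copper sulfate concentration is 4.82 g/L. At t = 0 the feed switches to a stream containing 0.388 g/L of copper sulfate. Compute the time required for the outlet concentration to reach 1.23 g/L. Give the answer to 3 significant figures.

22.8 min

Species balance: V dC/dt = Q(C_in − C) ⇒ τ = V/Q = 13.733 min.
C(t) = C_in + (C₀ − C_in) e^(−t/τ). Set C = 1.23 and solve for t:
e^(−t/τ) = (C − C_in)/(C₀ − C_in) = (1.23 − 0.388)/(4.82 − 0.388) = 0.18998
t = −τ ln(…) = 13.733 × 1.6608 = 22.809 min.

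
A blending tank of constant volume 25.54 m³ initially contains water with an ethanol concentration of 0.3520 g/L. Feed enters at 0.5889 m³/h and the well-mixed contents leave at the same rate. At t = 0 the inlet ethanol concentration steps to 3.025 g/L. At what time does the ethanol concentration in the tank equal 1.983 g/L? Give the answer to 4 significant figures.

Species balance: V dC/dt = Q(C_in − C) ⇒ τ = V/Q = 43.3690 h.
C(t) = C_in + (C₀ − C_in) e^(−t/τ). Set C = 1.983 and solve for t:
e^(−t/τ) = (C − C_in)/(C₀ − C_in) = (1.983 − 3.025)/(0.3520 − 3.025) = 0.389824
t = −τ ln(…) = 43.3690 × 0.942059 = 40.8562 h.

40.86 h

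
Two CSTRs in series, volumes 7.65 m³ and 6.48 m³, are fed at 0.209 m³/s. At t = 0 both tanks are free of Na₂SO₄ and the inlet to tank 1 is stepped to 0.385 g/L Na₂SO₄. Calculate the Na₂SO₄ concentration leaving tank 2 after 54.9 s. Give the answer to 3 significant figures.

Species balance on tank i: dCᵢ/dt = (Cᵢ₋₁ − Cᵢ)/τᵢ with τᵢ = Vᵢ/Q.
τ₁ = 7.65/0.209 = 36.603 s; τ₂ = 6.48/0.209 = 31.005 s.
Solving the cascade with C₁(0)=C₂(0)=0 gives C₂(t) = C_in[1 − (τ₁ e^(−t/τ₁) − τ₂ e^(−t/τ₂))/(τ₁ − τ₂)].
At t = 54.9: e^(−t/τ₁) = 0.22316, e^(−t/τ₂) = 0.17021.
C₂ = 0.385·[1 − (36.603·0.22316 − 31.005·0.17021)/(5.5981)] = 0.385·0.48363 = 0.18620 g/L.

0.186 g/L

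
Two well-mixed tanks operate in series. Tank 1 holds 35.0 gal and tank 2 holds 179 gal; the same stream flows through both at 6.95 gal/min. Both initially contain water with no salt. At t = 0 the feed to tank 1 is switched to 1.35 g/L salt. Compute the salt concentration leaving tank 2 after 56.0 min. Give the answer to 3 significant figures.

1.16 g/L

Each tank obeys Vᵢ dCᵢ/dt = Q(Cᵢ₋₁ − Cᵢ), so τᵢ = Vᵢ/Q.
τ₁ = 35.0/6.95 = 5.0360 min; τ₂ = 179/6.95 = 25.755 min.
Tank 1: C₁ = C_in(1 − e^(−t/τ₁)). Tank 2 (τ₁ ≠ τ₂): C₂ = C_in[1 − (τ₁ e^(−t/τ₁) − τ₂ e^(−t/τ₂))/(τ₁ − τ₂)].
At t = 56.0: e^(−t/τ₁) = 1.4813e-05, e^(−t/τ₂) = 0.11369.
C₂ = 1.35·[1 − (5.0360·1.4813e-05 − 25.755·0.11369)/(-20.719)] = 1.35·0.85868 = 1.1592 g/L.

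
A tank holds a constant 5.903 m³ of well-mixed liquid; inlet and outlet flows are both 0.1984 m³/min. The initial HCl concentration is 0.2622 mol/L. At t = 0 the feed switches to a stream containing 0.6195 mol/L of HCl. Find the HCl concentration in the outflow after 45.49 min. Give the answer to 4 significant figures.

Transient balance on the dissolved component: V dC/dt = Q(C_in − C).
So dC/dt = (C_in − C)/τ with τ = V/Q = 5.903/0.1984 = 29.7530 min.
C approaches C_in exponentially: C(t) = C_in + (C₀ − C_in) e^(−t/τ).
C(45.49) = 0.6195 + (0.2622 − 0.6195)·e^(−45.49/29.7530) = 0.6195 + (-0.357300)·0.216770 = 0.542048 mol/L.

0.5420 mol/L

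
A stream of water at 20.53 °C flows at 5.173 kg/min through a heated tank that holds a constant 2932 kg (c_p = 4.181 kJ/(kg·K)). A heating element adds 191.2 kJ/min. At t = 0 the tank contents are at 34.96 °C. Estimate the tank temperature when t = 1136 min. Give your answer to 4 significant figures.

M c_p dT/dt = ṁ c_p (T_in − T) + Q̇.
τ = M/ṁ = 566.789 min; T_ss = T_in + Q̇/(ṁ c_p) = 20.53 + 191.2/(5.173·4.181) = 29.3703 °C.
This is linear first-order; T(t) = T_ss + (T₀ − T_ss) e^(−t/τ).
T(1136) = 29.3703 + (5.58974)·e^(−1136/566.789) = 29.3703 + (5.58974)·0.134758 = 30.1235 °C.

30.12 °C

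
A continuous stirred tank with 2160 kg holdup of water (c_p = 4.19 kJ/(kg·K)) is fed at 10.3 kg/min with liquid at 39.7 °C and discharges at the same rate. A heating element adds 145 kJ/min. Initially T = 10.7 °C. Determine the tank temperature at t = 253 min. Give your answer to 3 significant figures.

First-law balance (no shaft work): M c_p dT/dt = ṁ c_p (T_in − T) + 145.
Rearrange: dT/dt = (T_ss − T)/τ with τ = M/ṁ = 209.71 min and T_ss = T_in + Q̇/(ṁ c_p) = 43.060 °C.
This is linear first-order; T(t) = T_ss + (T₀ − T_ss) e^(−t/τ).
T(253) = 43.060 + (-32.360)·e^(−253/209.71) = 43.060 + (-32.360)·0.29926 = 33.376 °C.

33.4 °C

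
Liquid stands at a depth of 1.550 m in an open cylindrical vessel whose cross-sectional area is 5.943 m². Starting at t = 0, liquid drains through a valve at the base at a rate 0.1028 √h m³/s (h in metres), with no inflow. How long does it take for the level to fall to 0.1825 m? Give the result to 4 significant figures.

94.55 s

Mass balance (ρ constant): A dh/dt = −0.1028 √h.
This is separable: 2 d(√h)/dt = −0.1028/A, so √h = √h₀ − (0.1028/(2A)) t.
t = 2A(√h₀ − √h)/0.1028 = 2·5.943·(√1.550 − √0.1825)/0.1028
  = 11.8860 × (1.24499 − 0.427200) / 0.1028 = 94.5550 s.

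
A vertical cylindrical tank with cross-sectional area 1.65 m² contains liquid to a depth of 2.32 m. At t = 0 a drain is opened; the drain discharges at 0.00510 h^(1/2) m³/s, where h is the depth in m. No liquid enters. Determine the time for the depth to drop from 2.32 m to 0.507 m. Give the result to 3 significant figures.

525 s

With no inflow, A dh/dt = −0.00510 √h.
Separate and integrate: 2(√h − √h₀) = −(0.00510/A) t.
t = 2A(√h₀ − √h)/0.00510 = 2·1.65·(√2.32 − √0.507)/0.00510
  = 3.3000 × (1.5232 − 0.71204) / 0.00510 = 524.84 s.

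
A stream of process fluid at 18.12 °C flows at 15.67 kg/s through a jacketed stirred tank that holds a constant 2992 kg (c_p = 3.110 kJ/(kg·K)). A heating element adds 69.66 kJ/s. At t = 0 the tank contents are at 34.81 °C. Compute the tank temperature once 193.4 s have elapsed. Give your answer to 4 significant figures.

25.09 °C

M c_p dT/dt = ṁ c_p (T_in − T) + Q̇.
τ = M/ṁ = 190.938 s; T_ss = T_in + Q̇/(ṁ c_p) = 18.12 + 69.66/(15.67·3.110) = 19.5494 °C.
This is linear first-order; T(t) = T_ss + (T₀ − T_ss) e^(−t/τ).
T(193.4) = 19.5494 + (15.2606)·e^(−193.4/190.938) = 19.5494 + (15.2606)·0.363167 = 25.0915 °C.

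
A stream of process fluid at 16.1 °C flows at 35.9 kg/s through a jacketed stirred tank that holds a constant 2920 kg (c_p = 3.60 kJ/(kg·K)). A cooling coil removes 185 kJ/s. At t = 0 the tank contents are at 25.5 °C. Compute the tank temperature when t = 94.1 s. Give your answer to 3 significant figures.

18.1 °C

First-law balance (no shaft work): M c_p dT/dt = ṁ c_p (T_in − T) − 185.
τ = M/ṁ = 81.337 s; T_ss = T_in − Q̇/(ṁ c_p) = 16.1 − 185/(35.9·3.60) = 14.669 °C.
Integrating: T(t) = T_ss + (T₀ − T_ss) e^(−t/τ).
T(94.1) = 14.669 + (10.831)·e^(−94.1/81.337) = 14.669 + (10.831)·0.31445 = 18.075 °C.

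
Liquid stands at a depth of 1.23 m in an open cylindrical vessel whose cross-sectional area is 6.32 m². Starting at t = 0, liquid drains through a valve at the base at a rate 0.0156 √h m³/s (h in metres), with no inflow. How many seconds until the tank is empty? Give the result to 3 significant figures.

With no inflow, A dh/dt = −0.0156 √h.
Separate and integrate: 2(√h − √h₀) = −(0.0156/A) t.
Tank is empty when √h = 0: t_empty = 2A√h₀/0.0156.
t_empty = 2·6.32·√1.23/0.0156 = 12.640·1.1091/0.0156 = 898.62 s.

899 s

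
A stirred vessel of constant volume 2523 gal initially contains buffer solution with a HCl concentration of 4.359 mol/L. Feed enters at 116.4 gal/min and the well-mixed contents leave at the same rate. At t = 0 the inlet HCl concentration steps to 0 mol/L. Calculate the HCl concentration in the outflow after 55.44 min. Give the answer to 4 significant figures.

Transient balance on the dissolved component: V dC/dt = Q(C_in − C).
So dC/dt = (C_in − C)/τ with τ = V/Q = 2523/116.4 = 21.6753 min.
Integrating: C(t) = C_in + (C₀ − C_in) e^(−t/τ).
C(55.44) = 0 + (4.359 − 0)·e^(−55.44/21.6753) = 0 + (4.35900)·0.0774785 = 0.337729 mol/L.

0.3377 mol/L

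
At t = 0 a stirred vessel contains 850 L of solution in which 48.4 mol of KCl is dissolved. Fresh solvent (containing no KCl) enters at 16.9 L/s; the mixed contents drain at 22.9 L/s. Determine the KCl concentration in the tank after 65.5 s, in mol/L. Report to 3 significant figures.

Total volume: dV/dt = Q_in − Q_out = -6.0000 L/s, so V(t) = 850 − 6.0000 t and V(65.5) = 457.00 L.
Species balance (pure solvent in): dm/dt = −Q_out · m/V(t).
dm/m = −Q_out dt/(V₀ − 6.0000 t); integrating gives ln(m/m₀) = −(Q_out/(Q_in−Q_out)) ln(V/V₀).
m = m₀ (V₀/V)^(Q_out/(Q_in−Q_out)) = 48.4 × (850/457.00)^(-3.8167) = 4.5315 mol.
C = m/V = 4.5315/457.00 = 0.0099158 mol/L.

0.00992 mol/L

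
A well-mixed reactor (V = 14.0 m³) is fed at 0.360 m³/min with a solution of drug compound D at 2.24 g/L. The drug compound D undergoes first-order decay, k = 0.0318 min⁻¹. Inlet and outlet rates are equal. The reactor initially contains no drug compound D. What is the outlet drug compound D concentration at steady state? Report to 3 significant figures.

1.00 g/L

Species balance: V dC/dt = Q C_in − Q C − k V C.
At steady state: 0 = Q C_in − (Q + kV) C_ss, so C_ss = Q C_in/(Q + kV).
C_ss = 0.360·2.24/(0.360 + 0.0318·14.0) = 0.80640/0.80520 = 1.0015 g/L.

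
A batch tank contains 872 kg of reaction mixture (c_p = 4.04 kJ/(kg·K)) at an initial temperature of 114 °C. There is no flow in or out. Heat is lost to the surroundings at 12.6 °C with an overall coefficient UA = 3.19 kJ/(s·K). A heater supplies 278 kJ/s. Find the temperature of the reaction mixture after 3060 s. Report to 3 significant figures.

101 °C

M c_p dT/dt = −UA(T − T_amb) + Q̇.
dT/dt = (T_ss − T)/τ with T_ss = T_amb + Q̇/UA = 12.6 + 278/3.19 = 99.747 °C, τ = M c_p/UA = 872·4.04/3.19 = 1104.4 s.
Integrating: T(t) = T_ss + (T₀ − T_ss) e^(−t/τ).
T(3060) = 99.747 + (14.253)·0.062608 = 100.64 °C.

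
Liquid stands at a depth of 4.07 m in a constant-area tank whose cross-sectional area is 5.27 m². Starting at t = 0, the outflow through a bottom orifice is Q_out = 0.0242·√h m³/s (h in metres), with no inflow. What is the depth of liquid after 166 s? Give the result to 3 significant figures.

2.68 m

A dh/dt = −Q_out = −0.0242 √h.
This is separable: 2 d(√h)/dt = −0.0242/A, so √h = √h₀ − (0.0242/(2A)) t.
√h = √4.07 − 0.0242·166/(2·5.27) = 2.0174 − 0.38114 = 1.6363.
h = 1.6363² = 2.6774 m.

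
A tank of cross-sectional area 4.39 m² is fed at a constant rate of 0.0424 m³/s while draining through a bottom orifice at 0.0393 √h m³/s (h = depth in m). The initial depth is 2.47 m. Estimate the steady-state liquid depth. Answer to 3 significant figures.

A dh/dt = Q_in − 0.0393 √h. Steady state requires inflow = outflow:
Q_in = 0.0393 √h_ss ⇒ √h_ss = 0.0424/0.0393 = 1.0789.
h_ss = 1.0789² = 1.1640 m. (Since h₀ = 2.47 m > h_ss, the level will fall toward this value.)

1.16 m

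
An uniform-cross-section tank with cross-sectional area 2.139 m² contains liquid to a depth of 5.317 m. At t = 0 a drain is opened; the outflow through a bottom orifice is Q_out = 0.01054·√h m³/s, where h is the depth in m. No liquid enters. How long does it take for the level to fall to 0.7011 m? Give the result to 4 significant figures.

596.1 s

With no inflow, A dh/dt = −0.01054 √h.
∫ h^(−1/2) dh = −(0.01054/A) ∫ dt, giving 2√h = 2√h₀ − (0.01054/A) t.
t = 2A(√h₀ − √h)/0.01054 = 2·2.139·(√5.317 − √0.7011)/0.01054
  = 4.27800 × (2.30586 − 0.837317) / 0.01054 = 596.056 s.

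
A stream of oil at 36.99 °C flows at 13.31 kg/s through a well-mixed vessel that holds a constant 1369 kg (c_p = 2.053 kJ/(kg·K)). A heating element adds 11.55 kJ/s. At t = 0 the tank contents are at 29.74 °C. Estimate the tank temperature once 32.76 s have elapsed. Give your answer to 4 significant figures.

31.83 °C

First-law balance (no shaft work): M c_p dT/dt = ṁ c_p (T_in − T) + 11.55.
τ = M/ṁ = 102.855 s; T_ss = T_in + Q̇/(ṁ c_p) = 36.99 + 11.55/(13.31·2.053) = 37.4127 °C.
Solution: T(t) = T_ss + (T₀ − T_ss) e^(−t/τ).
T(32.76) = 37.4127 + (-7.67268)·e^(−32.76/102.855) = 37.4127 + (-7.67268)·0.727234 = 31.8328 °C.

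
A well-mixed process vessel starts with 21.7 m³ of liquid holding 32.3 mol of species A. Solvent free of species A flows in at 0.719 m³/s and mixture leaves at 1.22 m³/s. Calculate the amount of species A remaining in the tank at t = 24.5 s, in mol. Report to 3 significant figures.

4.24 mol

Let m(t) be the amount of species A. Volume: V(t) = V₀ + (Q_in − Q_out) t = 21.7 − 0.50100 t; V(24.5) = 9.4255 m³.
Species balance (pure solvent in): dm/dt = −Q_out · m/V(t).
Separate: dm/m = −Q_out dt/V(t) ⇒ ln(m/m₀) = −(Q_out/(Q_in−Q_out)) ln(V/V₀).
m = m₀ (V₀/V)^(Q_out/(Q_in−Q_out)) = 32.3 × (21.7/9.4255)^(-2.4351) = 4.2394 mol.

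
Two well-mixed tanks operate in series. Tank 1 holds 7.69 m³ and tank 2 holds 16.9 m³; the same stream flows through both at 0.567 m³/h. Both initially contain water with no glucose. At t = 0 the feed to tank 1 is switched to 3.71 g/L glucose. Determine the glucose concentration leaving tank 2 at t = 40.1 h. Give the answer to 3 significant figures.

2.10 g/L

Species balance on tank i: dCᵢ/dt = (Cᵢ₋₁ − Cᵢ)/τᵢ with τᵢ = Vᵢ/Q.
τ₁ = 7.69/0.567 = 13.563 h; τ₂ = 16.9/0.567 = 29.806 h.
Solving the cascade with C₁(0)=C₂(0)=0 gives C₂(t) = C_in[1 − (τ₁ e^(−t/τ₁) − τ₂ e^(−t/τ₂))/(τ₁ − τ₂)].
At t = 40.1: e^(−t/τ₁) = 0.051992, e^(−t/τ₂) = 0.26044.
C₂ = 3.71·[1 − (13.563·0.051992 − 29.806·0.26044)/(-16.243)] = 3.71·0.56551 = 2.0980 g/L.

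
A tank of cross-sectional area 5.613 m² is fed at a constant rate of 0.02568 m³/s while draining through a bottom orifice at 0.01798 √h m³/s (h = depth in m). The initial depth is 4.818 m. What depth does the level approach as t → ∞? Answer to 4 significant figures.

2.040 m

A dh/dt = Q_in − 0.01798 √h. Steady state requires inflow = outflow:
Q_in = 0.01798 √h_ss ⇒ √h_ss = 0.02568/0.01798 = 1.42825.
h_ss = 1.42825² = 2.03991 m. (Since h₀ = 4.818 m > h_ss, the level will fall toward this value.)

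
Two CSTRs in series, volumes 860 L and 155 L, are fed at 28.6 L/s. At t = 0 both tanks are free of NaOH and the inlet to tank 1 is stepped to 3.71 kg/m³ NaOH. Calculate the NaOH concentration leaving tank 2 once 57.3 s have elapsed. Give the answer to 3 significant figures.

3.04 kg/m³

Each tank obeys Vᵢ dCᵢ/dt = Q(Cᵢ₋₁ − Cᵢ), so τᵢ = Vᵢ/Q.
τ₁ = 860/28.6 = 30.070 s; τ₂ = 155/28.6 = 5.4196 s.
Tank 1: C₁ = C_in(1 − e^(−t/τ₁)). Tank 2 (τ₁ ≠ τ₂): C₂ = C_in[1 − (τ₁ e^(−t/τ₁) − τ₂ e^(−t/τ₂))/(τ₁ − τ₂)].
At t = 57.3: e^(−t/τ₁) = 0.14874, e^(−t/τ₂) = 2.5604e-05.
C₂ = 3.71·[1 − (30.070·0.14874 − 5.4196·2.5604e-05)/(24.650)] = 3.71·0.81856 = 3.0369 kg/m³.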